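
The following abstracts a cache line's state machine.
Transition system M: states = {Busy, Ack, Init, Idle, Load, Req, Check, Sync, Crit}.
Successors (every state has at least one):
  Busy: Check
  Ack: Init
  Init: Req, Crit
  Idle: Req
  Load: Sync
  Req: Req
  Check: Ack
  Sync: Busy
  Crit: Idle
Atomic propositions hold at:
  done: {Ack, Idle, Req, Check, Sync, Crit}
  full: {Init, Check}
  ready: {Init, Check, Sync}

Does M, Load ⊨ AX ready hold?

Sat(AX ready) = {s : every successor in {Init, Check, Sync}} = {Busy, Ack, Load}
Load ∈ Sat(AX ready) = {Busy, Ack, Load}, so the formula holds at Load.

Yes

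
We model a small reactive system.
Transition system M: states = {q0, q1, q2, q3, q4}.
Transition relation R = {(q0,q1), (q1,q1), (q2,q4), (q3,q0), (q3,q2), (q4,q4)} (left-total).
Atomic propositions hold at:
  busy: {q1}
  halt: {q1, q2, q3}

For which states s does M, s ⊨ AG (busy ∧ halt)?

{q1}

Sat(busy ∧ halt) = {q1}
AG (busy ∧ halt): greatest fixpoint, start Z0 = {q1}, keep only states in Sat with every successor in Z. Already a fixed point.
Sat(AG (busy ∧ halt)) = {q1}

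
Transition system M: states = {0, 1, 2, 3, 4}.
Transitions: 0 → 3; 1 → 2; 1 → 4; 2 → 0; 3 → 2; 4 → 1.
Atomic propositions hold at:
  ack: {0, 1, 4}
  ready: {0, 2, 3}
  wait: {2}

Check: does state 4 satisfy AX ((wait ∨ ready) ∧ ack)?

Sat(wait ∨ ready) = {0, 2, 3}
Sat((wait ∨ ready) ∧ ack) = {0}
Sat(AX ((wait ∨ ready) ∧ ack)) = {s : every successor in {0}} = {2}
4 ∉ Sat(AX ((wait ∨ ready) ∧ ack)) = {2}, so the formula does not hold at 4.

No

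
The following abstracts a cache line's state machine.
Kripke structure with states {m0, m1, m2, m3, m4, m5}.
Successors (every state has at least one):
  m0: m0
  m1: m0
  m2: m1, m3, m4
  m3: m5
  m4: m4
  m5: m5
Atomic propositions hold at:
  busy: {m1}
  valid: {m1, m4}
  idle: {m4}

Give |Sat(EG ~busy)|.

5

Sat(~busy) = {m0, m2, m3, m4, m5}
EG ~busy: greatest fixpoint, start Z0 = {m0, m2, m3, m4, m5}, keep only states in Sat with some successor in Z. Already a fixed point.
Sat(EG ~busy) = {m0, m2, m3, m4, m5}
|Sat(EG ~busy)| = |{m0, m2, m3, m4, m5}| = 5.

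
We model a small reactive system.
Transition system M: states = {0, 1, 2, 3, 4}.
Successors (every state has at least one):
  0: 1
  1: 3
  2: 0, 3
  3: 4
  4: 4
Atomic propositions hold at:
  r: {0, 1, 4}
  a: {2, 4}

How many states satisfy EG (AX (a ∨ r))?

2

Sat(a ∨ r) = {0, 1, 2, 4}
Sat(AX (a ∨ r)) = {s : every successor in {0, 1, 2, 4}} = {0, 3, 4}
EG (AX (a ∨ r)): greatest fixpoint, start Z0 = {0, 3, 4}, keep only states in Sat with some successor in Z. Z1 = {3, 4}; fixed.
Sat(EG (AX (a ∨ r))) = {3, 4}
|Sat(EG (AX (a ∨ r)))| = |{3, 4}| = 2.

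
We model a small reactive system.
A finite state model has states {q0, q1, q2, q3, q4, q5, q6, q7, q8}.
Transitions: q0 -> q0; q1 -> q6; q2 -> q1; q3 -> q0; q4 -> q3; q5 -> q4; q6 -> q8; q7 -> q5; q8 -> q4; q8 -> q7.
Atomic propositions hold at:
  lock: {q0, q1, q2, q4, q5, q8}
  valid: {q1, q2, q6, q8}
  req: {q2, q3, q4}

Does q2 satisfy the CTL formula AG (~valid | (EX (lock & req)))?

Sat(~valid) = {q0, q3, q4, q5, q7}
Sat(lock & req) = {q2, q4}
Sat(EX (lock & req)) = {s : some successor in {q2, q4}} = {q5, q8}
Sat(~valid | (EX (lock & req))) = {q0, q3, q4, q5, q7, q8}
AG (~valid | (EX (lock & req))): greatest fixpoint, start Z0 = {q0, q3, q4, q5, q7, q8}, keep only states in Sat with every successor in Z. Already a fixed point.
Sat(AG (~valid | (EX (lock & req)))) = {q0, q3, q4, q5, q7, q8}
q2 ∉ Sat(AG (~valid | (EX (lock & req)))) = {q0, q3, q4, q5, q7, q8}, so the formula does not hold at q2.

No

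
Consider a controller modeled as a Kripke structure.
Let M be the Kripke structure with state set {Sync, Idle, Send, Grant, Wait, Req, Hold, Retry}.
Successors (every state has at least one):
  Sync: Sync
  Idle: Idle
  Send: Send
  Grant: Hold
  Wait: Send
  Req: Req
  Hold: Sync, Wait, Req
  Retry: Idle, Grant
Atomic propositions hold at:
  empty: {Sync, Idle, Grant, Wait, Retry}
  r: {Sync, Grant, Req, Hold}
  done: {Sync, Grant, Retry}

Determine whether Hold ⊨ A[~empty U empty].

No

Sat(~empty) = {Send, Req, Hold}
A[~empty U empty]: least fixpoint, start Z0 = Sat(empty) = {Sync, Idle, Grant, Wait, Retry}, add states in Sat(~empty) with every successor in Z. Already a fixed point.
Sat(A[~empty U empty]) = {Sync, Idle, Grant, Wait, Retry}
Hold ∉ Sat(A[~empty U empty]) = {Sync, Idle, Grant, Wait, Retry}, so the formula does not hold at Hold.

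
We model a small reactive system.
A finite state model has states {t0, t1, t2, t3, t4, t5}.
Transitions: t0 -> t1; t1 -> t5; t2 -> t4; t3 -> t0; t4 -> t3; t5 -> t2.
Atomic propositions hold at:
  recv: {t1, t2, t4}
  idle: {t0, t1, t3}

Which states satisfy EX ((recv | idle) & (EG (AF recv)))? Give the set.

Sat(recv | idle) = {t0, t1, t2, t3, t4}
AF recv: least fixpoint, start Z0 = {t1, t2, t4}, add states with every successor in Z. Z1 = {t0, t1, t2, t4, t5}; Z2 = {t0, t1, t2, t3, t4, t5}; fixed.
Sat(AF recv) = {t0, t1, t2, t3, t4, t5}
EG (AF recv): greatest fixpoint, start Z0 = {t0, t1, t2, t3, t4, t5}, keep only states in Sat with some successor in Z. Already a fixed point.
Sat(EG (AF recv)) = {t0, t1, t2, t3, t4, t5}
Sat((recv | idle) & (EG (AF recv))) = {t0, t1, t2, t3, t4}
Sat(EX ((recv | idle) & (EG (AF recv)))) = {s : some successor in {t0, t1, t2, t3, t4}} = {t0, t2, t3, t4, t5}

{t0, t2, t3, t4, t5}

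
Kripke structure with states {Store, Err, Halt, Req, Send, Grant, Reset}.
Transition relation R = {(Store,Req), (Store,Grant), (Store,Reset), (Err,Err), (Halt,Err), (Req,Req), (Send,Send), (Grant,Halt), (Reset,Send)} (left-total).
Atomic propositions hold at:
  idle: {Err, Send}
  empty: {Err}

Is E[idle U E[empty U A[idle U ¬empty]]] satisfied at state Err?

No

Sat(¬empty) = {Store, Halt, Req, Send, Grant, Reset}
A[idle U ¬empty]: least fixpoint, start Z0 = Sat(¬empty) = {Store, Halt, Req, Send, Grant, Reset}, add states in Sat(idle) with every successor in Z. Already a fixed point.
Sat(A[idle U ¬empty]) = {Store, Halt, Req, Send, Grant, Reset}
E[empty U A[idle U ¬empty]]: least fixpoint, start Z0 = Sat(A[idle U ¬empty]) = {Store, Halt, Req, Send, Grant, Reset}, add states in Sat(empty) with some successor in Z. Already a fixed point.
Sat(E[empty U A[idle U ¬empty]]) = {Store, Halt, Req, Send, Grant, Reset}
E[idle U E[empty U A[idle U ¬empty]]]: least fixpoint, start Z0 = Sat(E[empty U A[idle U ¬empty]]) = {Store, Halt, Req, Send, Grant, Reset}, add states in Sat(idle) with some successor in Z. Already a fixed point.
Sat(E[idle U E[empty U A[idle U ¬empty]]]) = {Store, Halt, Req, Send, Grant, Reset}
Err ∉ Sat(E[idle U E[empty U A[idle U ¬empty]]]) = {Store, Halt, Req, Send, Grant, Reset}, so the formula does not hold at Err.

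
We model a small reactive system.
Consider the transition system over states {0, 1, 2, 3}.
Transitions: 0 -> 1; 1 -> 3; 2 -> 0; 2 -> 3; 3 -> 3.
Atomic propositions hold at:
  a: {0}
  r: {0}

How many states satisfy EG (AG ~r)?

2

Sat(~r) = {1, 2, 3}
AG ~r: greatest fixpoint, start Z0 = {1, 2, 3}, keep only states in Sat with every successor in Z. Z1 = {1, 3}; fixed.
Sat(AG ~r) = {1, 3}
EG (AG ~r): greatest fixpoint, start Z0 = {1, 3}, keep only states in Sat with some successor in Z. Already a fixed point.
Sat(EG (AG ~r)) = {1, 3}
|Sat(EG (AG ~r))| = |{1, 3}| = 2.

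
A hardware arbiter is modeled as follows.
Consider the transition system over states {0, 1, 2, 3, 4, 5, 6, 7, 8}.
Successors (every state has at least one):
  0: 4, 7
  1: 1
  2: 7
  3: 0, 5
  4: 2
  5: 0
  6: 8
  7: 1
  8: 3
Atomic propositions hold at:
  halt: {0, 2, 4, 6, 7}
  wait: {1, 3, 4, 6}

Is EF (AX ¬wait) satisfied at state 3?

Yes

Sat(¬wait) = {0, 2, 5, 7, 8}
Sat(AX ¬wait) = {s : every successor in {0, 2, 5, 7, 8}} = {2, 3, 4, 5, 6}
EF (AX ¬wait): least fixpoint, start Z0 = {2, 3, 4, 5, 6}, add states with some successor in Z. Z1 = {0, 2, 3, 4, 5, 6, 8}; fixed.
Sat(EF (AX ¬wait)) = {0, 2, 3, 4, 5, 6, 8}
3 ∈ Sat(EF (AX ¬wait)) = {0, 2, 3, 4, 5, 6, 8}, so the formula holds at 3.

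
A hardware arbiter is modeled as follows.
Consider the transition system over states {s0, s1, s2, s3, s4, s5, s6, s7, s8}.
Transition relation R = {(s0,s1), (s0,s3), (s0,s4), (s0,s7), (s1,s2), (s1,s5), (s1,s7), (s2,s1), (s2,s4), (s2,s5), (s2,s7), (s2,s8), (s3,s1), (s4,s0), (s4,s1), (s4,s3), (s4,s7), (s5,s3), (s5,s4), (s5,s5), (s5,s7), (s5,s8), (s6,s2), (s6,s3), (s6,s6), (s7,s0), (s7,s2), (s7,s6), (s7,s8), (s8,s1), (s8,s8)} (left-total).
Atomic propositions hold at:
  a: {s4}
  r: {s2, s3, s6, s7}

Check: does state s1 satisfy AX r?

Sat(AX r) = {s : every successor in {s2, s3, s6, s7}} = {s6}
s1 ∉ Sat(AX r) = {s6}, so the formula does not hold at s1.

No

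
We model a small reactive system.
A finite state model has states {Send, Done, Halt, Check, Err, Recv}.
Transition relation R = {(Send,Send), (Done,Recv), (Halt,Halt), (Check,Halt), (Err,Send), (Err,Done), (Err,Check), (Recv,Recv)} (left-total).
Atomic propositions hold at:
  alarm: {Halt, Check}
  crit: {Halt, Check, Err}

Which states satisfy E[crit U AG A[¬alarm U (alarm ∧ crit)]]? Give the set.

Sat(¬alarm) = {Send, Done, Err, Recv}
Sat(alarm ∧ crit) = {Halt, Check}
A[¬alarm U (alarm ∧ crit)]: least fixpoint, start Z0 = Sat((alarm ∧ crit)) = {Halt, Check}, add states in Sat(¬alarm) with every successor in Z. Already a fixed point.
Sat(A[¬alarm U (alarm ∧ crit)]) = {Halt, Check}
AG A[¬alarm U (alarm ∧ crit)]: greatest fixpoint, start Z0 = {Halt, Check}, keep only states in Sat with every successor in Z. Already a fixed point.
Sat(AG A[¬alarm U (alarm ∧ crit)]) = {Halt, Check}
E[crit U AG A[¬alarm U (alarm ∧ crit)]]: least fixpoint, start Z0 = Sat(AG A[¬alarm U (alarm ∧ crit)]) = {Halt, Check}, add states in Sat(crit) with some successor in Z. Z1 = {Halt, Check, Err}; fixed.
Sat(E[crit U AG A[¬alarm U (alarm ∧ crit)]]) = {Halt, Check, Err}

{Halt, Check, Err}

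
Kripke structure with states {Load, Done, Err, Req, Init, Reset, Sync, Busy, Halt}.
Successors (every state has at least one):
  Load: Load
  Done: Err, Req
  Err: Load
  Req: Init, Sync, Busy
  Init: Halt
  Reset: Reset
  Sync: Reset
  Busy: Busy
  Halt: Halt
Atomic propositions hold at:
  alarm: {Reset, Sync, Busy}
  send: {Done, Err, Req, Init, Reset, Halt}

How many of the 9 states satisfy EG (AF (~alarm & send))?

Sat(~alarm) = {Load, Done, Err, Req, Init, Halt}
Sat(~alarm & send) = {Done, Err, Req, Init, Halt}
AF (~alarm & send): least fixpoint, start Z0 = {Done, Err, Req, Init, Halt}, add states with every successor in Z. Already a fixed point.
Sat(AF (~alarm & send)) = {Done, Err, Req, Init, Halt}
EG (AF (~alarm & send)): greatest fixpoint, start Z0 = {Done, Err, Req, Init, Halt}, keep only states in Sat with some successor in Z. Z1 = {Done, Req, Init, Halt}; fixed.
Sat(EG (AF (~alarm & send))) = {Done, Req, Init, Halt}
|Sat(EG (AF (~alarm & send)))| = |{Done, Req, Init, Halt}| = 4.

4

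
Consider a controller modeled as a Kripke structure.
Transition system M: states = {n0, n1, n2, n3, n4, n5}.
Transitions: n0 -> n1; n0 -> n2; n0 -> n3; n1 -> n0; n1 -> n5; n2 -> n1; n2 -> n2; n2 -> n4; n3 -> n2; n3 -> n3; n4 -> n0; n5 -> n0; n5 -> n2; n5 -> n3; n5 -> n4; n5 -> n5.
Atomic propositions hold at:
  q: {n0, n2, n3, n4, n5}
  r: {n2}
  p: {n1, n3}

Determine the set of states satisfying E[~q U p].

Sat(~q) = {n1}
E[~q U p]: least fixpoint, start Z0 = Sat(p) = {n1, n3}, add states in Sat(~q) with some successor in Z. Already a fixed point.
Sat(E[~q U p]) = {n1, n3}

{n1, n3}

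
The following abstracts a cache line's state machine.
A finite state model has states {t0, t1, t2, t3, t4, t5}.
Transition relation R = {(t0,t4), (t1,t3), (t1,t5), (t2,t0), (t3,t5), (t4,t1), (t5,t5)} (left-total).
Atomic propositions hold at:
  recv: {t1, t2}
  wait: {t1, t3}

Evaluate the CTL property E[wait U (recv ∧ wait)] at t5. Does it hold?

No

Sat(recv ∧ wait) = {t1}
E[wait U (recv ∧ wait)]: least fixpoint, start Z0 = Sat((recv ∧ wait)) = {t1}, add states in Sat(wait) with some successor in Z. Already a fixed point.
Sat(E[wait U (recv ∧ wait)]) = {t1}
t5 ∉ Sat(E[wait U (recv ∧ wait)]) = {t1}, so the formula does not hold at t5.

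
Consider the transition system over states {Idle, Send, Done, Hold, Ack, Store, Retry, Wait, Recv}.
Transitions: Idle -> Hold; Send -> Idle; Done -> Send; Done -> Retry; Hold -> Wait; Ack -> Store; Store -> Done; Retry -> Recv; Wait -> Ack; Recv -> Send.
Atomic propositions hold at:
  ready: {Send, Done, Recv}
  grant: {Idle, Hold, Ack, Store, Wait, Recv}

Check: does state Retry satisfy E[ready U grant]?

No

E[ready U grant]: least fixpoint, start Z0 = Sat(grant) = {Idle, Hold, Ack, Store, Wait, Recv}, add states in Sat(ready) with some successor in Z. Z1 = {Idle, Send, Hold, Ack, Store, Wait, Recv}; Z2 = {Idle, Send, Done, Hold, Ack, Store, Wait, Recv}; fixed.
Sat(E[ready U grant]) = {Idle, Send, Done, Hold, Ack, Store, Wait, Recv}
Retry ∉ Sat(E[ready U grant]) = {Idle, Send, Done, Hold, Ack, Store, Wait, Recv}, so the formula does not hold at Retry.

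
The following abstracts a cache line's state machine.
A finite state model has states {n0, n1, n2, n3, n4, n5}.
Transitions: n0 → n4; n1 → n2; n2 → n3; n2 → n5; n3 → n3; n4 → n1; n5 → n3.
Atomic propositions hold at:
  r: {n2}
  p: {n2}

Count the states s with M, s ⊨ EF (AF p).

AF p: least fixpoint, start Z0 = {n2}, add states with every successor in Z. Z1 = {n1, n2}; Z2 = {n1, n2, n4}; Z3 = {n0, n1, n2, n4}; fixed.
Sat(AF p) = {n0, n1, n2, n4}
EF (AF p): least fixpoint, start Z0 = {n0, n1, n2, n4}, add states with some successor in Z. Already a fixed point.
Sat(EF (AF p)) = {n0, n1, n2, n4}
|Sat(EF (AF p))| = |{n0, n1, n2, n4}| = 4.

4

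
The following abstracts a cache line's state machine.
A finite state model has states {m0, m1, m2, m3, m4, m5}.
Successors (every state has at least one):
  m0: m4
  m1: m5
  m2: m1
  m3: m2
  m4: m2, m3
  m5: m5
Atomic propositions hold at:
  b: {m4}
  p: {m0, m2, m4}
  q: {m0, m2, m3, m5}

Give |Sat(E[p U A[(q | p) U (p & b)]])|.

Sat(q | p) = {m0, m2, m3, m4, m5}
Sat(p & b) = {m4}
A[(q | p) U (p & b)]: least fixpoint, start Z0 = Sat((p & b)) = {m4}, add states in Sat(q | p) with every successor in Z. Z1 = {m0, m4}; fixed.
Sat(A[(q | p) U (p & b)]) = {m0, m4}
E[p U A[(q | p) U (p & b)]]: least fixpoint, start Z0 = Sat(A[(q | p) U (p & b)]) = {m0, m4}, add states in Sat(p) with some successor in Z. Already a fixed point.
Sat(E[p U A[(q | p) U (p & b)]]) = {m0, m4}
|Sat(E[p U A[(q | p) U (p & b)]])| = |{m0, m4}| = 2.

2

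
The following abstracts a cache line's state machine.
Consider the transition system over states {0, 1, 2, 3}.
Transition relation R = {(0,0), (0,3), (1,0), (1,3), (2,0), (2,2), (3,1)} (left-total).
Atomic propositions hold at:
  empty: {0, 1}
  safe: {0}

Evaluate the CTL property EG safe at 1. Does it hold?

No

EG safe: greatest fixpoint, start Z0 = {0}, keep only states in Sat with some successor in Z. Already a fixed point.
Sat(EG safe) = {0}
1 ∉ Sat(EG safe) = {0}, so the formula does not hold at 1.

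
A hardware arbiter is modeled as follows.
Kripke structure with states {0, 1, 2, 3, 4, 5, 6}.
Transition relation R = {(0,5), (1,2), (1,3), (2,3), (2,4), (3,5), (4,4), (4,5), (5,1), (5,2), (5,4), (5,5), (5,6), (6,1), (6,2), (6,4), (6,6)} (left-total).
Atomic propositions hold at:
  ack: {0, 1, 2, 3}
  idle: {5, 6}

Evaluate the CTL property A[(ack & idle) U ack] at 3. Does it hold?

Sat(ack & idle) = ∅
A[(ack & idle) U ack]: least fixpoint, start Z0 = Sat(ack) = {0, 1, 2, 3}, add states in Sat(ack & idle) with every successor in Z. Already a fixed point.
Sat(A[(ack & idle) U ack]) = {0, 1, 2, 3}
3 ∈ Sat(A[(ack & idle) U ack]) = {0, 1, 2, 3}, so the formula holds at 3.

Yes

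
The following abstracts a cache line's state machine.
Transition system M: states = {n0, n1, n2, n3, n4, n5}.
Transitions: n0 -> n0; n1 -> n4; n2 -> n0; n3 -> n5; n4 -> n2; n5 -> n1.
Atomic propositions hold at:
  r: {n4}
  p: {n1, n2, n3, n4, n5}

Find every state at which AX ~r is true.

Sat(~r) = {n0, n1, n2, n3, n5}
Sat(AX ~r) = {s : every successor in {n0, n1, n2, n3, n5}} = {n0, n2, n3, n4, n5}

{n0, n2, n3, n4, n5}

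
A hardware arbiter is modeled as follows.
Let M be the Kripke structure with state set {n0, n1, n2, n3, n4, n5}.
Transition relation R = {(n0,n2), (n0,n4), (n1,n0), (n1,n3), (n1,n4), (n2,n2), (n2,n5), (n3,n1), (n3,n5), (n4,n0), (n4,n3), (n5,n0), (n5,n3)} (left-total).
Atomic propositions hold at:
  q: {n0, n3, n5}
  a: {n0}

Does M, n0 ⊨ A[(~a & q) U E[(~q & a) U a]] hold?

Yes

Sat(~a) = {n1, n2, n3, n4, n5}
Sat(~a & q) = {n3, n5}
Sat(~q) = {n1, n2, n4}
Sat(~q & a) = ∅
E[(~q & a) U a]: least fixpoint, start Z0 = Sat(a) = {n0}, add states in Sat(~q & a) with some successor in Z. Already a fixed point.
Sat(E[(~q & a) U a]) = {n0}
A[(~a & q) U E[(~q & a) U a]]: least fixpoint, start Z0 = Sat(E[(~q & a) U a]) = {n0}, add states in Sat(~a & q) with every successor in Z. Already a fixed point.
Sat(A[(~a & q) U E[(~q & a) U a]]) = {n0}
n0 ∈ Sat(A[(~a & q) U E[(~q & a) U a]]) = {n0}, so the formula holds at n0.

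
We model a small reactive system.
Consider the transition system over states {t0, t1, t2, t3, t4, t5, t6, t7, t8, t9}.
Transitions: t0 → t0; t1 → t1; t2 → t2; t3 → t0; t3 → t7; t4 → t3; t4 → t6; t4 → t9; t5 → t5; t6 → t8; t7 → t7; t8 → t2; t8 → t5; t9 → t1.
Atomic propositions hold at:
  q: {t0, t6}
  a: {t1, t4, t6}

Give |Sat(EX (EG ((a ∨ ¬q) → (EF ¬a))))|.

8

Sat(¬q) = {t1, t2, t3, t4, t5, t7, t8, t9}
Sat(a ∨ ¬q) = {t1, t2, t3, t4, t5, t6, t7, t8, t9}
Sat(¬a) = {t0, t2, t3, t5, t7, t8, t9}
EF ¬a: least fixpoint, start Z0 = {t0, t2, t3, t5, t7, t8, t9}, add states with some successor in Z. Z1 = {t0, t2, t3, t4, t5, t6, t7, t8, t9}; fixed.
Sat(EF ¬a) = {t0, t2, t3, t4, t5, t6, t7, t8, t9}
Sat((a ∨ ¬q) → (EF ¬a)) = {t0, t2, t3, t4, t5, t6, t7, t8, t9}
EG ((a ∨ ¬q) → (EF ¬a)): greatest fixpoint, start Z0 = {t0, t2, t3, t4, t5, t6, t7, t8, t9}, keep only states in Sat with some successor in Z. Z1 = {t0, t2, t3, t4, t5, t6, t7, t8}; fixed.
Sat(EG ((a ∨ ¬q) → (EF ¬a))) = {t0, t2, t3, t4, t5, t6, t7, t8}
Sat(EX (EG ((a ∨ ¬q) → (EF ¬a)))) = {s : some successor in {t0, t2, t3, t4, t5, t6, t7, t8}} = {t0, t2, t3, t4, t5, t6, t7, t8}
|Sat(EX (EG ((a ∨ ¬q) → (EF ¬a))))| = |{t0, t2, t3, t4, t5, t6, t7, t8}| = 8.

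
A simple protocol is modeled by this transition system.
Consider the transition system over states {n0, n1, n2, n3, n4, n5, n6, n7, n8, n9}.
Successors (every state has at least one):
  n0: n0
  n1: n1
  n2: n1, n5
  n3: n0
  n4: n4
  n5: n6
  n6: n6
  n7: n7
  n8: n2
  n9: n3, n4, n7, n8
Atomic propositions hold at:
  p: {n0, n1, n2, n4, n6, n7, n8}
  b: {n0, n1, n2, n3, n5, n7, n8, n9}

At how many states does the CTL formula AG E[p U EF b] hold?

EF b: least fixpoint, start Z0 = {n0, n1, n2, n3, n5, n7, n8, n9}, add states with some successor in Z. Already a fixed point.
Sat(EF b) = {n0, n1, n2, n3, n5, n7, n8, n9}
E[p U EF b]: least fixpoint, start Z0 = Sat(EF b) = {n0, n1, n2, n3, n5, n7, n8, n9}, add states in Sat(p) with some successor in Z. Already a fixed point.
Sat(E[p U EF b]) = {n0, n1, n2, n3, n5, n7, n8, n9}
AG E[p U EF b]: greatest fixpoint, start Z0 = {n0, n1, n2, n3, n5, n7, n8, n9}, keep only states in Sat with every successor in Z. Z1 = {n0, n1, n2, n3, n7, n8}; Z2 = {n0, n1, n3, n7, n8}; Z3 = {n0, n1, n3, n7}; fixed.
Sat(AG E[p U EF b]) = {n0, n1, n3, n7}
|Sat(AG E[p U EF b])| = |{n0, n1, n3, n7}| = 4.

4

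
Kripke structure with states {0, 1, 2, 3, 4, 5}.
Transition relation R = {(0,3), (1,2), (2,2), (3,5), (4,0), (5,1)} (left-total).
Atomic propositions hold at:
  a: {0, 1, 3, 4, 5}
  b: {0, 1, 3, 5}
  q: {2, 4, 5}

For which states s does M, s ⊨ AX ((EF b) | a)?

{0, 3, 4, 5}

EF b: least fixpoint, start Z0 = {0, 1, 3, 5}, add states with some successor in Z. Z1 = {0, 1, 3, 4, 5}; fixed.
Sat(EF b) = {0, 1, 3, 4, 5}
Sat((EF b) | a) = {0, 1, 3, 4, 5}
Sat(AX ((EF b) | a)) = {s : every successor in {0, 1, 3, 4, 5}} = {0, 3, 4, 5}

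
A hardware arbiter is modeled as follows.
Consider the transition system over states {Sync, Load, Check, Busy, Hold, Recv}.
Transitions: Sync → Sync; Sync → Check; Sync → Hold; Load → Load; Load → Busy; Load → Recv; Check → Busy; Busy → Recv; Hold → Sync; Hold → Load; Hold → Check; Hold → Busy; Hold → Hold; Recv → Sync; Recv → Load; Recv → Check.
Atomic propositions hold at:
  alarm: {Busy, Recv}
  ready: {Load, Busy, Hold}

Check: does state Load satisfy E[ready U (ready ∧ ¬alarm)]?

Sat(¬alarm) = {Sync, Load, Check, Hold}
Sat(ready ∧ ¬alarm) = {Load, Hold}
E[ready U (ready ∧ ¬alarm)]: least fixpoint, start Z0 = Sat((ready ∧ ¬alarm)) = {Load, Hold}, add states in Sat(ready) with some successor in Z. Already a fixed point.
Sat(E[ready U (ready ∧ ¬alarm)]) = {Load, Hold}
Load ∈ Sat(E[ready U (ready ∧ ¬alarm)]) = {Load, Hold}, so the formula holds at Load.

Yes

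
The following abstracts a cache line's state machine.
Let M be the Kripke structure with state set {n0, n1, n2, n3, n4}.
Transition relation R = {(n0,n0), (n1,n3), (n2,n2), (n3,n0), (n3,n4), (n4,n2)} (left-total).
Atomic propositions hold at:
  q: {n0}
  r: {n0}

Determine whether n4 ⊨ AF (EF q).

EF q: least fixpoint, start Z0 = {n0}, add states with some successor in Z. Z1 = {n0, n3}; Z2 = {n0, n1, n3}; fixed.
Sat(EF q) = {n0, n1, n3}
AF (EF q): least fixpoint, start Z0 = {n0, n1, n3}, add states with every successor in Z. Already a fixed point.
Sat(AF (EF q)) = {n0, n1, n3}
n4 ∉ Sat(AF (EF q)) = {n0, n1, n3}, so the formula does not hold at n4.

No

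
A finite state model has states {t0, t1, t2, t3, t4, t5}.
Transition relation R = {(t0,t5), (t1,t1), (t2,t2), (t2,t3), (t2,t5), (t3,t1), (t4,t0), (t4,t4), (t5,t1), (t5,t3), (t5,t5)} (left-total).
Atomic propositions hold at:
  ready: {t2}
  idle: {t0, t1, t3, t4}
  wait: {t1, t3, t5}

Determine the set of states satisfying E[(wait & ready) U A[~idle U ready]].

{t2}

Sat(wait & ready) = ∅
Sat(~idle) = {t2, t5}
A[~idle U ready]: least fixpoint, start Z0 = Sat(ready) = {t2}, add states in Sat(~idle) with every successor in Z. Already a fixed point.
Sat(A[~idle U ready]) = {t2}
E[(wait & ready) U A[~idle U ready]]: least fixpoint, start Z0 = Sat(A[~idle U ready]) = {t2}, add states in Sat(wait & ready) with some successor in Z. Already a fixed point.
Sat(E[(wait & ready) U A[~idle U ready]]) = {t2}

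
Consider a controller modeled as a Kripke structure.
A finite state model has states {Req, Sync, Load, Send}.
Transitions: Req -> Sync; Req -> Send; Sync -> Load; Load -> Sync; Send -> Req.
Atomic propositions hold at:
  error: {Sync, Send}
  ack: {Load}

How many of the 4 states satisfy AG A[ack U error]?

A[ack U error]: least fixpoint, start Z0 = Sat(error) = {Sync, Send}, add states in Sat(ack) with every successor in Z. Z1 = {Sync, Load, Send}; fixed.
Sat(A[ack U error]) = {Sync, Load, Send}
AG A[ack U error]: greatest fixpoint, start Z0 = {Sync, Load, Send}, keep only states in Sat with every successor in Z. Z1 = {Sync, Load}; fixed.
Sat(AG A[ack U error]) = {Sync, Load}
|Sat(AG A[ack U error])| = |{Sync, Load}| = 2.

2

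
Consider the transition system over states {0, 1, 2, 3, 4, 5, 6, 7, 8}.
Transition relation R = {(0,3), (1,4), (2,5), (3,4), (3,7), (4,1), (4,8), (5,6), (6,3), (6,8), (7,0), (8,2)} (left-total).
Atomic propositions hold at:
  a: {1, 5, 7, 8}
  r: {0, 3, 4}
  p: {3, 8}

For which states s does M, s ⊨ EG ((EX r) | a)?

{0, 3, 5, 6, 7}

Sat(EX r) = {s : some successor in {0, 3, 4}} = {0, 1, 3, 6, 7}
Sat((EX r) | a) = {0, 1, 3, 5, 6, 7, 8}
EG ((EX r) | a): greatest fixpoint, start Z0 = {0, 1, 3, 5, 6, 7, 8}, keep only states in Sat with some successor in Z. Z1 = {0, 3, 5, 6, 7}; fixed.
Sat(EG ((EX r) | a)) = {0, 3, 5, 6, 7}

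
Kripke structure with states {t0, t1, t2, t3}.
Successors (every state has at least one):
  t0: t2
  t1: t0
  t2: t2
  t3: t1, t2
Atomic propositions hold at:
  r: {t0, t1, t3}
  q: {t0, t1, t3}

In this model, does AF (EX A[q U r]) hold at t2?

A[q U r]: least fixpoint, start Z0 = Sat(r) = {t0, t1, t3}, add states in Sat(q) with every successor in Z. Already a fixed point.
Sat(A[q U r]) = {t0, t1, t3}
Sat(EX A[q U r]) = {s : some successor in {t0, t1, t3}} = {t1, t3}
AF (EX A[q U r]): least fixpoint, start Z0 = {t1, t3}, add states with every successor in Z. Already a fixed point.
Sat(AF (EX A[q U r])) = {t1, t3}
t2 ∉ Sat(AF (EX A[q U r])) = {t1, t3}, so the formula does not hold at t2.

No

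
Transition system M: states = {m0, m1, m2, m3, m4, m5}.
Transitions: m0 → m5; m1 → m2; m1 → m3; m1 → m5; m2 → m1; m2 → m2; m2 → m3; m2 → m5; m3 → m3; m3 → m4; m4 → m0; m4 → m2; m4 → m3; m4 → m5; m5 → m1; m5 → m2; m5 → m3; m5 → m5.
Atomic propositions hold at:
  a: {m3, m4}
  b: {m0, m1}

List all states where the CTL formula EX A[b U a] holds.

A[b U a]: least fixpoint, start Z0 = Sat(a) = {m3, m4}, add states in Sat(b) with every successor in Z. Already a fixed point.
Sat(A[b U a]) = {m3, m4}
Sat(EX A[b U a]) = {s : some successor in {m3, m4}} = {m1, m2, m3, m4, m5}

{m1, m2, m3, m4, m5}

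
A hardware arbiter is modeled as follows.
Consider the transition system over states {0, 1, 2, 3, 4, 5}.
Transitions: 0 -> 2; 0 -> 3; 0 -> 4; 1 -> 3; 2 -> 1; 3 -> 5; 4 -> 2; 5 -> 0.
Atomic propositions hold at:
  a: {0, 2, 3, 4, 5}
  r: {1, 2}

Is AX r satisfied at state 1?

No

Sat(AX r) = {s : every successor in {1, 2}} = {2, 4}
1 ∉ Sat(AX r) = {2, 4}, so the formula does not hold at 1.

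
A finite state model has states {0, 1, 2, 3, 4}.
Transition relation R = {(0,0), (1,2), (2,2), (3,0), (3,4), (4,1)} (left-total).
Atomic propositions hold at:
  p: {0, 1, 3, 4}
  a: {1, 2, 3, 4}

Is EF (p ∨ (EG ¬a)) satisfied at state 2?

Sat(¬a) = {0}
EG ¬a: greatest fixpoint, start Z0 = {0}, keep only states in Sat with some successor in Z. Already a fixed point.
Sat(EG ¬a) = {0}
Sat(p ∨ (EG ¬a)) = {0, 1, 3, 4}
EF (p ∨ (EG ¬a)): least fixpoint, start Z0 = {0, 1, 3, 4}, add states with some successor in Z. Already a fixed point.
Sat(EF (p ∨ (EG ¬a))) = {0, 1, 3, 4}
2 ∉ Sat(EF (p ∨ (EG ¬a))) = {0, 1, 3, 4}, so the formula does not hold at 2.

No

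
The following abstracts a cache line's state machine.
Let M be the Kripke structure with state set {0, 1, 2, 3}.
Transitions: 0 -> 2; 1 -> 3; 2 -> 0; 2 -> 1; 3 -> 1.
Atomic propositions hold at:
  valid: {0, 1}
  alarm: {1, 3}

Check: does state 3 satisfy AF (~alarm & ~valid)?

No

Sat(~alarm) = {0, 2}
Sat(~valid) = {2, 3}
Sat(~alarm & ~valid) = {2}
AF (~alarm & ~valid): least fixpoint, start Z0 = {2}, add states with every successor in Z. Z1 = {0, 2}; fixed.
Sat(AF (~alarm & ~valid)) = {0, 2}
3 ∉ Sat(AF (~alarm & ~valid)) = {0, 2}, so the formula does not hold at 3.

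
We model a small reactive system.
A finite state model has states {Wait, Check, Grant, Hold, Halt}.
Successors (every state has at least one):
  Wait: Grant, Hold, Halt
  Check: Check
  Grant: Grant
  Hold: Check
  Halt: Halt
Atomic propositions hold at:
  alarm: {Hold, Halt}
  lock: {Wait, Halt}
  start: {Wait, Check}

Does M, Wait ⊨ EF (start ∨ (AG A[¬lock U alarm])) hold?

Sat(¬lock) = {Check, Grant, Hold}
A[¬lock U alarm]: least fixpoint, start Z0 = Sat(alarm) = {Hold, Halt}, add states in Sat(¬lock) with every successor in Z. Already a fixed point.
Sat(A[¬lock U alarm]) = {Hold, Halt}
AG A[¬lock U alarm]: greatest fixpoint, start Z0 = {Hold, Halt}, keep only states in Sat with every successor in Z. Z1 = {Halt}; fixed.
Sat(AG A[¬lock U alarm]) = {Halt}
Sat(start ∨ (AG A[¬lock U alarm])) = {Wait, Check, Halt}
EF (start ∨ (AG A[¬lock U alarm])): least fixpoint, start Z0 = {Wait, Check, Halt}, add states with some successor in Z. Z1 = {Wait, Check, Hold, Halt}; fixed.
Sat(EF (start ∨ (AG A[¬lock U alarm]))) = {Wait, Check, Hold, Halt}
Wait ∈ Sat(EF (start ∨ (AG A[¬lock U alarm]))) = {Wait, Check, Hold, Halt}, so the formula holds at Wait.

Yes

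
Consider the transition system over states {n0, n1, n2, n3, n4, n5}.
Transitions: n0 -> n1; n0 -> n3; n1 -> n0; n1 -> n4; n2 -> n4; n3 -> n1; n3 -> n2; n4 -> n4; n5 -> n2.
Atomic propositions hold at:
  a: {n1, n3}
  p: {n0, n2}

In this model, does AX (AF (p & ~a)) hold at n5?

Sat(~a) = {n0, n2, n4, n5}
Sat(p & ~a) = {n0, n2}
AF (p & ~a): least fixpoint, start Z0 = {n0, n2}, add states with every successor in Z. Z1 = {n0, n2, n5}; fixed.
Sat(AF (p & ~a)) = {n0, n2, n5}
Sat(AX (AF (p & ~a))) = {s : every successor in {n0, n2, n5}} = {n5}
n5 ∈ Sat(AX (AF (p & ~a))) = {n5}, so the formula holds at n5.

Yes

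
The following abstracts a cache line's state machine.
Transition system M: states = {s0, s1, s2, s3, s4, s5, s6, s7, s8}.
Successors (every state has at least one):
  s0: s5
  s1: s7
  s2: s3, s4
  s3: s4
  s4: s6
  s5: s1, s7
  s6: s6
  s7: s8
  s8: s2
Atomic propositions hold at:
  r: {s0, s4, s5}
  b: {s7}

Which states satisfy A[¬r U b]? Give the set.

Sat(¬r) = {s1, s2, s3, s6, s7, s8}
A[¬r U b]: least fixpoint, start Z0 = Sat(b) = {s7}, add states in Sat(¬r) with every successor in Z. Z1 = {s1, s7}; fixed.
Sat(A[¬r U b]) = {s1, s7}

{s1, s7}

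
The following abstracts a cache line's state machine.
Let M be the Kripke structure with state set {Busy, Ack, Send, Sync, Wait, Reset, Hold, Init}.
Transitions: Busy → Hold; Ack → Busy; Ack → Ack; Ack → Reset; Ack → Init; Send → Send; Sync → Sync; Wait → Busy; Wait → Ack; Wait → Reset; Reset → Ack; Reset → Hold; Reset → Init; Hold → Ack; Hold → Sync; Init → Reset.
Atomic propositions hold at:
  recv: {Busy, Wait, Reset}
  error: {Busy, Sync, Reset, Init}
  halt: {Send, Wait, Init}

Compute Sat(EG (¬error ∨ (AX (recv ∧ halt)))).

Sat(¬error) = {Ack, Send, Wait, Hold}
Sat(recv ∧ halt) = {Wait}
Sat(AX (recv ∧ halt)) = {s : every successor in {Wait}} = ∅
Sat(¬error ∨ (AX (recv ∧ halt))) = {Ack, Send, Wait, Hold}
EG (¬error ∨ (AX (recv ∧ halt))): greatest fixpoint, start Z0 = {Ack, Send, Wait, Hold}, keep only states in Sat with some successor in Z. Already a fixed point.
Sat(EG (¬error ∨ (AX (recv ∧ halt)))) = {Ack, Send, Wait, Hold}

{Ack, Send, Wait, Hold}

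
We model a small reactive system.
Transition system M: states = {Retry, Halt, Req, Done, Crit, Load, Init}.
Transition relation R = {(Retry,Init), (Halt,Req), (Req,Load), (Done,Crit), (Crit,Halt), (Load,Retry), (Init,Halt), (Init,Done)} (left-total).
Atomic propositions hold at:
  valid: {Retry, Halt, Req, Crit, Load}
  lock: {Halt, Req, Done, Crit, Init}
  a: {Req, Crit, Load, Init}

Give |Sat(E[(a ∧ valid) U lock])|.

Sat(a ∧ valid) = {Req, Crit, Load}
E[(a ∧ valid) U lock]: least fixpoint, start Z0 = Sat(lock) = {Halt, Req, Done, Crit, Init}, add states in Sat(a ∧ valid) with some successor in Z. Already a fixed point.
Sat(E[(a ∧ valid) U lock]) = {Halt, Req, Done, Crit, Init}
|Sat(E[(a ∧ valid) U lock])| = |{Halt, Req, Done, Crit, Init}| = 5.

5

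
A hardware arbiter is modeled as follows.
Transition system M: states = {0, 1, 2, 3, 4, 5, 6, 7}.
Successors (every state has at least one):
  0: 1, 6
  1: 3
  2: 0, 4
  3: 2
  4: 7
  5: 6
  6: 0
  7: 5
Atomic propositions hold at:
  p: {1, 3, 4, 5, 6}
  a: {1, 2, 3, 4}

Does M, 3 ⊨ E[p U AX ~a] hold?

Sat(~a) = {0, 5, 6, 7}
Sat(AX ~a) = {s : every successor in {0, 5, 6, 7}} = {4, 5, 6, 7}
E[p U AX ~a]: least fixpoint, start Z0 = Sat(AX ~a) = {4, 5, 6, 7}, add states in Sat(p) with some successor in Z. Already a fixed point.
Sat(E[p U AX ~a]) = {4, 5, 6, 7}
3 ∉ Sat(E[p U AX ~a]) = {4, 5, 6, 7}, so the formula does not hold at 3.

No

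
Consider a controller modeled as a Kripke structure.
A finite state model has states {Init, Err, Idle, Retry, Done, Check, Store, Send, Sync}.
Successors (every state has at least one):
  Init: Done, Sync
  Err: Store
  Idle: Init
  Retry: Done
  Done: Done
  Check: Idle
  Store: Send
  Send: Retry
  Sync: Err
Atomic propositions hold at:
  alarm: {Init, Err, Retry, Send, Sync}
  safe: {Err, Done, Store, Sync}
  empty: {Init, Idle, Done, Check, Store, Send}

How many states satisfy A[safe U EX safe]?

Sat(EX safe) = {s : some successor in {Err, Done, Store, Sync}} = {Init, Err, Retry, Done, Sync}
A[safe U EX safe]: least fixpoint, start Z0 = Sat(EX safe) = {Init, Err, Retry, Done, Sync}, add states in Sat(safe) with every successor in Z. Already a fixed point.
Sat(A[safe U EX safe]) = {Init, Err, Retry, Done, Sync}
|Sat(A[safe U EX safe])| = |{Init, Err, Retry, Done, Sync}| = 5.

5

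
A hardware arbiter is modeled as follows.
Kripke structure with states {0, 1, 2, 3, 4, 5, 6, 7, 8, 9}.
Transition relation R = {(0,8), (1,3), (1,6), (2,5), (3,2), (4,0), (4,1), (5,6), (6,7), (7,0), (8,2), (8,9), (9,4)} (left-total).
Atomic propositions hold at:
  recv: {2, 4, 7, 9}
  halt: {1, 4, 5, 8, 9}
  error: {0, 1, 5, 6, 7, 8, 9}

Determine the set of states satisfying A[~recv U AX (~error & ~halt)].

{3}

Sat(~recv) = {0, 1, 3, 5, 6, 8}
Sat(~error) = {2, 3, 4}
Sat(~halt) = {0, 2, 3, 6, 7}
Sat(~error & ~halt) = {2, 3}
Sat(AX (~error & ~halt)) = {s : every successor in {2, 3}} = {3}
A[~recv U AX (~error & ~halt)]: least fixpoint, start Z0 = Sat(AX (~error & ~halt)) = {3}, add states in Sat(~recv) with every successor in Z. Already a fixed point.
Sat(A[~recv U AX (~error & ~halt)]) = {3}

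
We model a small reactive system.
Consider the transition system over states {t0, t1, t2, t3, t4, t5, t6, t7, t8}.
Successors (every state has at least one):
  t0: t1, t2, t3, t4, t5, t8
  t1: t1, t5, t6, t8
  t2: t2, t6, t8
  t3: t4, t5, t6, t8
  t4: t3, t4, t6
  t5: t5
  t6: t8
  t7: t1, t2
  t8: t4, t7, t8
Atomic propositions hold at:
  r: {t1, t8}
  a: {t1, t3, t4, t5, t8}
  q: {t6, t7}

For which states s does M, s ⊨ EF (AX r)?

Sat(AX r) = {s : every successor in {t1, t8}} = {t6}
EF (AX r): least fixpoint, start Z0 = {t6}, add states with some successor in Z. Z1 = {t1, t2, t3, t4, t6}; Z2 = {t0, t1, t2, t3, t4, t6, t7, t8}; fixed.
Sat(EF (AX r)) = {t0, t1, t2, t3, t4, t6, t7, t8}

{t0, t1, t2, t3, t4, t6, t7, t8}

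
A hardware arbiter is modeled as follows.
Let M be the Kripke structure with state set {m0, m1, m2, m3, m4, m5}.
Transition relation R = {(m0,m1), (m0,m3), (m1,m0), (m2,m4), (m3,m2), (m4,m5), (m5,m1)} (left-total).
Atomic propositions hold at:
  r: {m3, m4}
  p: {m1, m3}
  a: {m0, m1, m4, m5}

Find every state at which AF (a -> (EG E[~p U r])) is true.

Sat(~p) = {m0, m2, m4, m5}
E[~p U r]: least fixpoint, start Z0 = Sat(r) = {m3, m4}, add states in Sat(~p) with some successor in Z. Z1 = {m0, m2, m3, m4}; fixed.
Sat(E[~p U r]) = {m0, m2, m3, m4}
EG E[~p U r]: greatest fixpoint, start Z0 = {m0, m2, m3, m4}, keep only states in Sat with some successor in Z. Z1 = {m0, m2, m3}; Z2 = {m0, m3}; Z3 = {m0}; Z4 = ∅; fixed.
Sat(EG E[~p U r]) = ∅
Sat(a -> (EG E[~p U r])) = {m2, m3}
AF (a -> (EG E[~p U r])): least fixpoint, start Z0 = {m2, m3}, add states with every successor in Z. Already a fixed point.
Sat(AF (a -> (EG E[~p U r]))) = {m2, m3}

{m2, m3}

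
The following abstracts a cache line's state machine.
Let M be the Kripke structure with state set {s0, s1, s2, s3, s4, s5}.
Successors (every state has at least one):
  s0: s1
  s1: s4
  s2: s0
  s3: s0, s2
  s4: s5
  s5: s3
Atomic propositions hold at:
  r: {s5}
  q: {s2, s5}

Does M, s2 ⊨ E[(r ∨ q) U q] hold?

Yes

Sat(r ∨ q) = {s2, s5}
E[(r ∨ q) U q]: least fixpoint, start Z0 = Sat(q) = {s2, s5}, add states in Sat(r ∨ q) with some successor in Z. Already a fixed point.
Sat(E[(r ∨ q) U q]) = {s2, s5}
s2 ∈ Sat(E[(r ∨ q) U q]) = {s2, s5}, so the formula holds at s2.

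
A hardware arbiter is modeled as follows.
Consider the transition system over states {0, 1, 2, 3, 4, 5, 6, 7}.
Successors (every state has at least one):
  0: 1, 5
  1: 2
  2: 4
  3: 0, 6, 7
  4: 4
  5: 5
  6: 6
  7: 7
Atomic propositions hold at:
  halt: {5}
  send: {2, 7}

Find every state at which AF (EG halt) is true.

EG halt: greatest fixpoint, start Z0 = {5}, keep only states in Sat with some successor in Z. Already a fixed point.
Sat(EG halt) = {5}
AF (EG halt): least fixpoint, start Z0 = {5}, add states with every successor in Z. Already a fixed point.
Sat(AF (EG halt)) = {5}

{5}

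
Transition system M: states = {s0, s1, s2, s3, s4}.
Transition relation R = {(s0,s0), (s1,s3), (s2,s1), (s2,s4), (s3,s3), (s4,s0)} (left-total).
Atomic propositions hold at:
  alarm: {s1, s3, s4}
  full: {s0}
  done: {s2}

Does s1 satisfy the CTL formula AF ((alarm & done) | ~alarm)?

No

Sat(alarm & done) = ∅
Sat(~alarm) = {s0, s2}
Sat((alarm & done) | ~alarm) = {s0, s2}
AF ((alarm & done) | ~alarm): least fixpoint, start Z0 = {s0, s2}, add states with every successor in Z. Z1 = {s0, s2, s4}; fixed.
Sat(AF ((alarm & done) | ~alarm)) = {s0, s2, s4}
s1 ∉ Sat(AF ((alarm & done) | ~alarm)) = {s0, s2, s4}, so the formula does not hold at s1.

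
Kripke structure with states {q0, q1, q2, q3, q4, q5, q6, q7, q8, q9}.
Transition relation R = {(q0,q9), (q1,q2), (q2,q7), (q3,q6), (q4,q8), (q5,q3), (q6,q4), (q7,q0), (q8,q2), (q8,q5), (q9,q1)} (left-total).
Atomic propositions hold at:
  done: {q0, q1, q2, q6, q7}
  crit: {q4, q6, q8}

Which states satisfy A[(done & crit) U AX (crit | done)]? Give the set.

{q1, q2, q3, q4, q6, q7, q9}

Sat(done & crit) = {q6}
Sat(crit | done) = {q0, q1, q2, q4, q6, q7, q8}
Sat(AX (crit | done)) = {s : every successor in {q0, q1, q2, q4, q6, q7, q8}} = {q1, q2, q3, q4, q6, q7, q9}
A[(done & crit) U AX (crit | done)]: least fixpoint, start Z0 = Sat(AX (crit | done)) = {q1, q2, q3, q4, q6, q7, q9}, add states in Sat(done & crit) with every successor in Z. Already a fixed point.
Sat(A[(done & crit) U AX (crit | done)]) = {q1, q2, q3, q4, q6, q7, q9}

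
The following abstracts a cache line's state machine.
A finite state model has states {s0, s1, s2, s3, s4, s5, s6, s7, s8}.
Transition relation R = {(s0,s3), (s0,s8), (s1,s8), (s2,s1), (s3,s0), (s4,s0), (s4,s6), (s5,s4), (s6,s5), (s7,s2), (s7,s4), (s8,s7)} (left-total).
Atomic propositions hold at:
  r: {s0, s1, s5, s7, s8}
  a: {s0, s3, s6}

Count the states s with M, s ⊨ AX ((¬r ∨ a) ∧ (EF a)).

Sat(¬r) = {s2, s3, s4, s6}
Sat(¬r ∨ a) = {s0, s2, s3, s4, s6}
EF a: least fixpoint, start Z0 = {s0, s3, s6}, add states with some successor in Z. Z1 = {s0, s3, s4, s6}; Z2 = {s0, s3, s4, s5, s6, s7}; Z3 = {s0, s3, s4, s5, s6, s7, s8}; Z4 = {s0, s1, s3, s4, s5, s6, s7, s8}; Z5 = {s0, s1, s2, s3, s4, s5, s6, s7, s8}; fixed.
Sat(EF a) = {s0, s1, s2, s3, s4, s5, s6, s7, s8}
Sat((¬r ∨ a) ∧ (EF a)) = {s0, s2, s3, s4, s6}
Sat(AX ((¬r ∨ a) ∧ (EF a))) = {s : every successor in {s0, s2, s3, s4, s6}} = {s3, s4, s5, s7}
|Sat(AX ((¬r ∨ a) ∧ (EF a)))| = |{s3, s4, s5, s7}| = 4.

4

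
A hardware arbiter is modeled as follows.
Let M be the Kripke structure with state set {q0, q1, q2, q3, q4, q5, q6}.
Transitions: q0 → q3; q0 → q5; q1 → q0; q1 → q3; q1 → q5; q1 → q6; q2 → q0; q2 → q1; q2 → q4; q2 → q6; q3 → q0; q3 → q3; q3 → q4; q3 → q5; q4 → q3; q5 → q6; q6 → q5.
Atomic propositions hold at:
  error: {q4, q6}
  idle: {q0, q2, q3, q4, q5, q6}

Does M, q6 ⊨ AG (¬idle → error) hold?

Yes

Sat(¬idle) = {q1}
Sat(¬idle → error) = {q0, q2, q3, q4, q5, q6}
AG (¬idle → error): greatest fixpoint, start Z0 = {q0, q2, q3, q4, q5, q6}, keep only states in Sat with every successor in Z. Z1 = {q0, q3, q4, q5, q6}; fixed.
Sat(AG (¬idle → error)) = {q0, q3, q4, q5, q6}
q6 ∈ Sat(AG (¬idle → error)) = {q0, q3, q4, q5, q6}, so the formula holds at q6.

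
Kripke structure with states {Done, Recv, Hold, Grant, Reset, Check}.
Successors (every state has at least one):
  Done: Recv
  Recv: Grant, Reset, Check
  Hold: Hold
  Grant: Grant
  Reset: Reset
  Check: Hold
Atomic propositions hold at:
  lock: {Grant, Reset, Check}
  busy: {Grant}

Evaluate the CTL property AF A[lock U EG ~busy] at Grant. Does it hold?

Sat(~busy) = {Done, Recv, Hold, Reset, Check}
EG ~busy: greatest fixpoint, start Z0 = {Done, Recv, Hold, Reset, Check}, keep only states in Sat with some successor in Z. Already a fixed point.
Sat(EG ~busy) = {Done, Recv, Hold, Reset, Check}
A[lock U EG ~busy]: least fixpoint, start Z0 = Sat(EG ~busy) = {Done, Recv, Hold, Reset, Check}, add states in Sat(lock) with every successor in Z. Already a fixed point.
Sat(A[lock U EG ~busy]) = {Done, Recv, Hold, Reset, Check}
AF A[lock U EG ~busy]: least fixpoint, start Z0 = {Done, Recv, Hold, Reset, Check}, add states with every successor in Z. Already a fixed point.
Sat(AF A[lock U EG ~busy]) = {Done, Recv, Hold, Reset, Check}
Grant ∉ Sat(AF A[lock U EG ~busy]) = {Done, Recv, Hold, Reset, Check}, so the formula does not hold at Grant.

No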